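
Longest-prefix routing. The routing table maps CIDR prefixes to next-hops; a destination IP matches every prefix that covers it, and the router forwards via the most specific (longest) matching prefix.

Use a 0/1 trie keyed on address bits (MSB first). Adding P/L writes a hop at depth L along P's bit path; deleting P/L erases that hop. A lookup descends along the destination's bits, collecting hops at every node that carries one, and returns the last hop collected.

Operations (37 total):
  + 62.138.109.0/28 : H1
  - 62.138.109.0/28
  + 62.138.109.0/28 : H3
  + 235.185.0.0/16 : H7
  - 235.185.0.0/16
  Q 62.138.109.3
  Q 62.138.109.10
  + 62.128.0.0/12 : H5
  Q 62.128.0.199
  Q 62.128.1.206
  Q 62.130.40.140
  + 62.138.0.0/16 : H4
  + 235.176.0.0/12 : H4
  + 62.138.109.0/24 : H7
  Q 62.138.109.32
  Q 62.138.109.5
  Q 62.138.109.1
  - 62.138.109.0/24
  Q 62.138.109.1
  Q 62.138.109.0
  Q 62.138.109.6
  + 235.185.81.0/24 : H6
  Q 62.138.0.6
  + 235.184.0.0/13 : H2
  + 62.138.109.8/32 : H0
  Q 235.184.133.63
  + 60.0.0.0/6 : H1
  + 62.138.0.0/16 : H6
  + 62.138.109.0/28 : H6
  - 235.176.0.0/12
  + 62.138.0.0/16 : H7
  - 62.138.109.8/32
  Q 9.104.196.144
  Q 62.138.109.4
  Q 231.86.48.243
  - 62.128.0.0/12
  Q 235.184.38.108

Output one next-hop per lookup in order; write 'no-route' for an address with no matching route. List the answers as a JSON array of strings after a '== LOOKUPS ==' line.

Apply in order:
  + 62.138.109.0/28 (H1) depth=28
  - 62.138.109.0/28 clear@28
  + 62.138.109.0/28 (H3) depth=28
  + 235.185.0.0/16 (H7) depth=16
  - 235.185.0.0/16 clear@16
  ? 62.138.109.3  path d0:-→d1:-→d2:-→d3:-→d4:-→d5:-→d6:-→d7:-→d8:-→d9:-→d10:-→d11:-→d12:-→d13:-→d14:-→d15:-→d16:-→d17:-→d18:-→d19:-→d20:-→d21:-→d22:-→d23:-→d24:-→d25:-→d26:-→d27:-→d28:H3  best=H3
  ? 62.138.109.10  path d0:-→d1:-→d2:-→d3:-→d4:-→d5:-→d6:-→d7:-→d8:-→d9:-→d10:-→d11:-→d12:-→d13:-→d14:-→d15:-→d16:-→d17:-→d18:-→d19:-→d20:-→d21:-→d22:-→d23:-→d24:-→d25:-→d26:-→d27:-→d28:H3  best=H3
  + 62.128.0.0/12 (H5) depth=12
  ? 62.128.0.199  path d0:-→d1:-→d2:-→d3:-→d4:-→d5:-→d6:-→d7:-→d8:-→d9:-→d10:-→d11:-→d12:H5  best=H5
  ? 62.128.1.206  path d0:-→d1:-→d2:-→d3:-→d4:-→d5:-→d6:-→d7:-→d8:-→d9:-→d10:-→d11:-→d12:H5  best=H5
  ? 62.130.40.140  path d0:-→d1:-→d2:-→d3:-→d4:-→d5:-→d6:-→d7:-→d8:-→d9:-→d10:-→d11:-→d12:H5  best=H5
  + 62.138.0.0/16 (H4) depth=16
  + 235.176.0.0/12 (H4) depth=12
  + 62.138.109.0/24 (H7) depth=24
  ? 62.138.109.32  path d0:-→d1:-→d2:-→d3:-→d4:-→d5:-→d6:-→d7:-→d8:-→d9:-→d10:-→d11:-→d12:H5→d13:-→d14:-→d15:-→d16:H4→d17:-→d18:-→d19:-→d20:-→d21:-→d22:-→d23:-→d24:H7→d25:-→d26:-  best=H7
  ? 62.138.109.5  path d0:-→d1:-→d2:-→d3:-→d4:-→d5:-→d6:-→d7:-→d8:-→d9:-→d10:-→d11:-→d12:H5→d13:-→d14:-→d15:-→d16:H4→d17:-→d18:-→d19:-→d20:-→d21:-→d22:-→d23:-→d24:H7→d25:-→d26:-→d27:-→d28:H3  best=H3
  ? 62.138.109.1  path d0:-→d1:-→d2:-→d3:-→d4:-→d5:-→d6:-→d7:-→d8:-→d9:-→d10:-→d11:-→d12:H5→d13:-→d14:-→d15:-→d16:H4→d17:-→d18:-→d19:-→d20:-→d21:-→d22:-→d23:-→d24:H7→d25:-→d26:-→d27:-→d28:H3  best=H3
  - 62.138.109.0/24 clear@24
  ? 62.138.109.1  path d0:-→d1:-→d2:-→d3:-→d4:-→d5:-→d6:-→d7:-→d8:-→d9:-→d10:-→d11:-→d12:H5→d13:-→d14:-→d15:-→d16:H4→d17:-→d18:-→d19:-→d20:-→d21:-→d22:-→d23:-→d24:-→d25:-→d26:-→d27:-→d28:H3  best=H3
  ? 62.138.109.0  path d0:-→d1:-→d2:-→d3:-→d4:-→d5:-→d6:-→d7:-→d8:-→d9:-→d10:-→d11:-→d12:H5→d13:-→d14:-→d15:-→d16:H4→d17:-→d18:-→d19:-→d20:-→d21:-→d22:-→d23:-→d24:-→d25:-→d26:-→d27:-→d28:H3  best=H3
  ? 62.138.109.6  path d0:-→d1:-→d2:-→d3:-→d4:-→d5:-→d6:-→d7:-→d8:-→d9:-→d10:-→d11:-→d12:H5→d13:-→d14:-→d15:-→d16:H4→d17:-→d18:-→d19:-→d20:-→d21:-→d22:-→d23:-→d24:-→d25:-→d26:-→d27:-→d28:H3  best=H3
  + 235.185.81.0/24 (H6) depth=24
  ? 62.138.0.6  path d0:-→d1:-→d2:-→d3:-→d4:-→d5:-→d6:-→d7:-→d8:-→d9:-→d10:-→d11:-→d12:H5→d13:-→d14:-→d15:-→d16:H4→d17:-  best=H4
  + 235.184.0.0/13 (H2) depth=13
  + 62.138.109.8/32 (H0) depth=32
  ? 235.184.133.63  path d0:-→d1:-→d2:-→d3:-→d4:-→d5:-→d6:-→d7:-→d8:-→d9:-→d10:-→d11:-→d12:H4→d13:H2→d14:-→d15:-  best=H2
  + 60.0.0.0/6 (H1) depth=6
  + 62.138.0.0/16 (H6) depth=16
  + 62.138.109.0/28 (H6) depth=28
  - 235.176.0.0/12 clear@12
  + 62.138.0.0/16 (H7) depth=16
  - 62.138.109.8/32 clear@32
  ? 9.104.196.144  path d0:-→d1:-→d2:-  best=no-route
  ? 62.138.109.4  path d0:-→d1:-→d2:-→d3:-→d4:-→d5:-→d6:H1→d7:-→d8:-→d9:-→d10:-→d11:-→d12:H5→d13:-→d14:-→d15:-→d16:H7→d17:-→d18:-→d19:-→d20:-→d21:-→d22:-→d23:-→d24:-→d25:-→d26:-→d27:-→d28:H6  best=H6
  ? 231.86.48.243  path d0:-→d1:-→d2:-→d3:-→d4:-  best=no-route
  - 62.128.0.0/12 clear@12
  ? 235.184.38.108  path d0:-→d1:-→d2:-→d3:-→d4:-→d5:-→d6:-→d7:-→d8:-→d9:-→d10:-→d11:-→d12:-→d13:H2→d14:-→d15:-  best=H2

== LOOKUPS ==
["H3","H3","H5","H5","H5","H7","H3","H3","H3","H3","H3","H4","H2","no-route","H6","no-route","H2"]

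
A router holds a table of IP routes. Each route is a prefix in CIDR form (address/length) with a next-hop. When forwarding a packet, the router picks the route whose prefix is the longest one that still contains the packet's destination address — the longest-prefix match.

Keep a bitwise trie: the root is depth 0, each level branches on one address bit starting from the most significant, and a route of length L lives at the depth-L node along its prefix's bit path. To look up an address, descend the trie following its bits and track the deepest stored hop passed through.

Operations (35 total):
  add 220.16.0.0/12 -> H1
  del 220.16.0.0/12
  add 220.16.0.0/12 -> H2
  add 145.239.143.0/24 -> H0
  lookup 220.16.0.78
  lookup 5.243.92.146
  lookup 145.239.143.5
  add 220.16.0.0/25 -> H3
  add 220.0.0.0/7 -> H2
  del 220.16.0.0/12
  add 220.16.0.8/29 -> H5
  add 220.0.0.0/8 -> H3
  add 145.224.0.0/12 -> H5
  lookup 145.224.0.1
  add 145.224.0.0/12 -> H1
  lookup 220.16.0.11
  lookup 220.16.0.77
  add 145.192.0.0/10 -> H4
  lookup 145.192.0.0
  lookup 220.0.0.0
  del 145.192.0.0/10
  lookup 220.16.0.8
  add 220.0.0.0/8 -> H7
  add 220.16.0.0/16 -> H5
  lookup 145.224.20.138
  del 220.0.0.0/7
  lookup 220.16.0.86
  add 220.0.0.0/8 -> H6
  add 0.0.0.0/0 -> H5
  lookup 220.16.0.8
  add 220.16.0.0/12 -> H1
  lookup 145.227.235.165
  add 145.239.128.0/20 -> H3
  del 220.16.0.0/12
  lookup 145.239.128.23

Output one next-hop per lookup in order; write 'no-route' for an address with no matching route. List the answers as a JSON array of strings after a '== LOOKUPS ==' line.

Trace:
  + 220.16.0.0/12 (H1) depth=12
  del 220.16.0.0/12 (clear depth 12)
  + 220.16.0.0/12 (H2) depth=12
  + 145.239.143.0/24 (H0) depth=24
  lookup 220.16.0.78: bits 110111000001 walk d0:-→d1:-→d2:-→d3:-→d4:-→d5:-→d6:-→d7:-→d8:-→d9:-→d10:-→d11:-→d12:H2 -> H2
  lookup 5.243.92.146: bits ε walk d0:- -> no-route
  lookup 145.239.143.5: bits 100100011110111110001111 walk d0:-→d1:-→d2:-→d3:-→d4:-→d5:-→d6:-→d7:-→d8:-→d9:-→d10:-→d11:-→d12:-→d13:-→d14:-→d15:-→d16:-→d17:-→d18:-→d19:-→d20:-→d21:-→d22:-→d23:-→d24:H0 -> H0
  + 220.16.0.0/25 (H3) depth=25
  + 220.0.0.0/7 (H2) depth=7
  del 220.16.0.0/12 (clear depth 12)
  + 220.16.0.8/29 (H5) depth=29
  + 220.0.0.0/8 (H3) depth=8
  + 145.224.0.0/12 (H5) depth=12
  lookup 145.224.0.1: bits 100100011110 walk d0:-→d1:-→d2:-→d3:-→d4:-→d5:-→d6:-→d7:-→d8:-→d9:-→d10:-→d11:-→d12:H5 -> H5
  + 145.224.0.0/12 (H1) depth=12
  lookup 220.16.0.11: bits 11011100000100000000000000001 walk d0:-→d1:-→d2:-→d3:-→d4:-→d5:-→d6:-→d7:H2→d8:H3→d9:-→d10:-→d11:-→d12:-→d13:-→d14:-→d15:-→d16:-→d17:-→d18:-→d19:-→d20:-→d21:-→d22:-→d23:-→d24:-→d25:H3→d26:-→d27:-→d28:-→d29:H5 -> H5
  lookup 220.16.0.77: bits 1101110000010000000000000 walk d0:-→d1:-→d2:-→d3:-→d4:-→d5:-→d6:-→d7:H2→d8:H3→d9:-→d10:-→d11:-→d12:-→d13:-→d14:-→d15:-→d16:-→d17:-→d18:-→d19:-→d20:-→d21:-→d22:-→d23:-→d24:-→d25:H3 -> H3
  + 145.192.0.0/10 (H4) depth=10
  lookup 145.192.0.0: bits 1001000111 walk d0:-→d1:-→d2:-→d3:-→d4:-→d5:-→d6:-→d7:-→d8:-→d9:-→d10:H4 -> H4
  lookup 220.0.0.0: bits 11011100000 walk d0:-→d1:-→d2:-→d3:-→d4:-→d5:-→d6:-→d7:H2→d8:H3→d9:-→d10:-→d11:- -> H3
  del 145.192.0.0/10 (clear depth 10)
  lookup 220.16.0.8: bits 11011100000100000000000000001 walk d0:-→d1:-→d2:-→d3:-→d4:-→d5:-→d6:-→d7:H2→d8:H3→d9:-→d10:-→d11:-→d12:-→d13:-→d14:-→d15:-→d16:-→d17:-→d18:-→d19:-→d20:-→d21:-→d22:-→d23:-→d24:-→d25:H3→d26:-→d27:-→d28:-→d29:H5 -> H5
  + 220.0.0.0/8 (H7) depth=8
  + 220.16.0.0/16 (H5) depth=16
  lookup 145.224.20.138: bits 100100011110 walk d0:-→d1:-→d2:-→d3:-→d4:-→d5:-→d6:-→d7:-→d8:-→d9:-→d10:-→d11:-→d12:H1 -> H1
  del 220.0.0.0/7 (clear depth 7)
  lookup 220.16.0.86: bits 1101110000010000000000000 walk d0:-→d1:-→d2:-→d3:-→d4:-→d5:-→d6:-→d7:-→d8:H7→d9:-→d10:-→d11:-→d12:-→d13:-→d14:-→d15:-→d16:H5→d17:-→d18:-→d19:-→d20:-→d21:-→d22:-→d23:-→d24:-→d25:H3 -> H3
  + 220.0.0.0/8 (H6) depth=8
  + 0.0.0.0/0 (H5) depth=0
  lookup 220.16.0.8: bits 11011100000100000000000000001 walk d0:H5→d1:-→d2:-→d3:-→d4:-→d5:-→d6:-→d7:-→d8:H6→d9:-→d10:-→d11:-→d12:-→d13:-→d14:-→d15:-→d16:H5→d17:-→d18:-→d19:-→d20:-→d21:-→d22:-→d23:-→d24:-→d25:H3→d26:-→d27:-→d28:-→d29:H5 -> H5
  + 220.16.0.0/12 (H1) depth=12
  lookup 145.227.235.165: bits 100100011110 walk d0:H5→d1:-→d2:-→d3:-→d4:-→d5:-→d6:-→d7:-→d8:-→d9:-→d10:-→d11:-→d12:H1 -> H1
  + 145.239.128.0/20 (H3) depth=20
  del 220.16.0.0/12 (clear depth 12)
  lookup 145.239.128.23: bits 10010001111011111000 walk d0:H5→d1:-→d2:-→d3:-→d4:-→d5:-→d6:-→d7:-→d8:-→d9:-→d10:-→d11:-→d12:H1→d13:-→d14:-→d15:-→d16:-→d17:-→d18:-→d19:-→d20:H3 -> H3

== LOOKUPS ==
["H2","no-route","H0","H5","H5","H3","H4","H3","H5","H1","H3","H5","H1","H3"]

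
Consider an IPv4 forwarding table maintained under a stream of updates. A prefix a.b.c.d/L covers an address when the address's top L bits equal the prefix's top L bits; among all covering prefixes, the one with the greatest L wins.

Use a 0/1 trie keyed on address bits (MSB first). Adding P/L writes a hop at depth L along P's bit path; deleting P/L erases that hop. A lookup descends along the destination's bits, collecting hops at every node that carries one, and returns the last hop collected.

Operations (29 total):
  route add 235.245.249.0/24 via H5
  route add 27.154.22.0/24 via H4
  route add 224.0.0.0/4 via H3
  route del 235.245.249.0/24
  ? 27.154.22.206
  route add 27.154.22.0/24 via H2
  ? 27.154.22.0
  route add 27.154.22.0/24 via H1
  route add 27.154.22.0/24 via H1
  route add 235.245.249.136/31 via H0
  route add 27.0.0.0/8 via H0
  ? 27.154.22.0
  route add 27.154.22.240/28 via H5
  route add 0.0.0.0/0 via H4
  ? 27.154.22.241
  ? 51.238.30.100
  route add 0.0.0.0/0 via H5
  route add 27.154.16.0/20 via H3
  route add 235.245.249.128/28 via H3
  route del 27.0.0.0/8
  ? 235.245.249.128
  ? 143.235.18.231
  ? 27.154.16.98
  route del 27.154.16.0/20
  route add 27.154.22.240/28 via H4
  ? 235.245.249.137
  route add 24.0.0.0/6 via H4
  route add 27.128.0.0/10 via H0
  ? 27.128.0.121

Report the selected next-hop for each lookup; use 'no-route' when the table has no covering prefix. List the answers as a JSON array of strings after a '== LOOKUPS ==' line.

Apply in order:
  add 235.245.249.0/24 -> H5 at depth 24
  add 27.154.22.0/24 -> H4 at depth 24
  add 224.0.0.0/4 -> H3 at depth 4
  del 235.245.249.0/24 (clear depth 24)
  ? 27.154.22.206  path d0:-→d1:-→d2:-→d3:-→d4:-→d5:-→d6:-→d7:-→d8:-→d9:-→d10:-→d11:-→d12:-→d13:-→d14:-→d15:-→d16:-→d17:-→d18:-→d19:-→d20:-→d21:-→d22:-→d23:-→d24:H4  best=H4
  add 27.154.22.0/24 -> H2 at depth 24
  ? 27.154.22.0  path d0:-→d1:-→d2:-→d3:-→d4:-→d5:-→d6:-→d7:-→d8:-→d9:-→d10:-→d11:-→d12:-→d13:-→d14:-→d15:-→d16:-→d17:-→d18:-→d19:-→d20:-→d21:-→d22:-→d23:-→d24:H2  best=H2
  add 27.154.22.0/24 -> H1 at depth 24
  add 27.154.22.0/24 -> H1 at depth 24
  add 235.245.249.136/31 -> H0 at depth 31
  add 27.0.0.0/8 -> H0 at depth 8
  ? 27.154.22.0  path d0:-→d1:-→d2:-→d3:-→d4:-→d5:-→d6:-→d7:-→d8:H0→d9:-→d10:-→d11:-→d12:-→d13:-→d14:-→d15:-→d16:-→d17:-→d18:-→d19:-→d20:-→d21:-→d22:-→d23:-→d24:H1  best=H1
  add 27.154.22.240/28 -> H5 at depth 28
  add 0.0.0.0/0 -> H4 at depth 0
  ? 27.154.22.241  path d0:H4→d1:-→d2:-→d3:-→d4:-→d5:-→d6:-→d7:-→d8:H0→d9:-→d10:-→d11:-→d12:-→d13:-→d14:-→d15:-→d16:-→d17:-→d18:-→d19:-→d20:-→d21:-→d22:-→d23:-→d24:H1→d25:-→d26:-→d27:-→d28:H5  best=H5
  ? 51.238.30.100  path d0:H4→d1:-→d2:-  best=H4
  add 0.0.0.0/0 -> H5 at depth 0
  add 27.154.16.0/20 -> H3 at depth 20
  add 235.245.249.128/28 -> H3 at depth 28
  del 27.0.0.0/8 (clear depth 8)
  ? 235.245.249.128  path d0:H5→d1:-→d2:-→d3:-→d4:H3→d5:-→d6:-→d7:-→d8:-→d9:-→d10:-→d11:-→d12:-→d13:-→d14:-→d15:-→d16:-→d17:-→d18:-→d19:-→d20:-→d21:-→d22:-→d23:-→d24:-→d25:-→d26:-→d27:-→d28:H3  best=H3
  ? 143.235.18.231  path d0:H5→d1:-  best=H5
  ? 27.154.16.98  path d0:H5→d1:-→d2:-→d3:-→d4:-→d5:-→d6:-→d7:-→d8:-→d9:-→d10:-→d11:-→d12:-→d13:-→d14:-→d15:-→d16:-→d17:-→d18:-→d19:-→d20:H3→d21:-  best=H3
  del 27.154.16.0/20 (clear depth 20)
  add 27.154.22.240/28 -> H4 at depth 28
  ? 235.245.249.137  path d0:H5→d1:-→d2:-→d3:-→d4:H3→d5:-→d6:-→d7:-→d8:-→d9:-→d10:-→d11:-→d12:-→d13:-→d14:-→d15:-→d16:-→d17:-→d18:-→d19:-→d20:-→d21:-→d22:-→d23:-→d24:-→d25:-→d26:-→d27:-→d28:H3→d29:-→d30:-→d31:H0  best=H0
  add 24.0.0.0/6 -> H4 at depth 6
  add 27.128.0.0/10 -> H0 at depth 10
  ? 27.128.0.121  path d0:H5→d1:-→d2:-→d3:-→d4:-→d5:-→d6:H4→d7:-→d8:-→d9:-→d10:H0→d11:-  best=H0

== LOOKUPS ==
["H4","H2","H1","H5","H4","H3","H5","H3","H0","H0"]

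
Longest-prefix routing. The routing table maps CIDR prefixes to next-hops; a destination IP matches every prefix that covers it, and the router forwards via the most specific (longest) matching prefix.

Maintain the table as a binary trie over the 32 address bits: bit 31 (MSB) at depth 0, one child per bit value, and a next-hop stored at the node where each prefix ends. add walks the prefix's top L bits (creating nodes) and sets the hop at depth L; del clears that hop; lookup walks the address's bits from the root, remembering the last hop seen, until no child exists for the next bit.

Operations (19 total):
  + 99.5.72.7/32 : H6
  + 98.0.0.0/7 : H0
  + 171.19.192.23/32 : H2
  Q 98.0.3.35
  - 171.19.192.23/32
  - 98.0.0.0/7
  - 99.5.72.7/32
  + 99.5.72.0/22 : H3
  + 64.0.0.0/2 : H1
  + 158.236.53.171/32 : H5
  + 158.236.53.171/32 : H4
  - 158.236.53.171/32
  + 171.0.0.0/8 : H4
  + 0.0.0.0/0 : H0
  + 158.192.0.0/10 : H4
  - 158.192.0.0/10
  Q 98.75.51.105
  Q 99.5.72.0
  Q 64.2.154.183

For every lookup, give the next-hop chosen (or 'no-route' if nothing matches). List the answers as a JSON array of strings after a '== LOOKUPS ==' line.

Apply in order:
  + 99.5.72.7/32 (H6) depth=32
  + 98.0.0.0/7 (H0) depth=7
  + 171.19.192.23/32 (H2) depth=32
  Q 98.0.3.35: descend 0110001 ; hops seen [H0] ; pick H0
  - 171.19.192.23/32 clear@32
  - 98.0.0.0/7 clear@7
  - 99.5.72.7/32 clear@32
  + 99.5.72.0/22 (H3) depth=22
  + 64.0.0.0/2 (H1) depth=2
  + 158.236.53.171/32 (H5) depth=32
  + 158.236.53.171/32 (H4) depth=32
  - 158.236.53.171/32 clear@32
  + 171.0.0.0/8 (H4) depth=8
  + 0.0.0.0/0 (H0) depth=0
  + 158.192.0.0/10 (H4) depth=10
  - 158.192.0.0/10 clear@10
  Q 98.75.51.105: descend 0110001 ; hops seen [H0,H1] ; pick H1
  Q 99.5.72.0: descend 01100011000001010100100000000 ; hops seen [H0,H1,H3] ; pick H3
  Q 64.2.154.183: descend 01 ; hops seen [H0,H1] ; pick H1

== LOOKUPS ==
["H0","H1","H3","H1"]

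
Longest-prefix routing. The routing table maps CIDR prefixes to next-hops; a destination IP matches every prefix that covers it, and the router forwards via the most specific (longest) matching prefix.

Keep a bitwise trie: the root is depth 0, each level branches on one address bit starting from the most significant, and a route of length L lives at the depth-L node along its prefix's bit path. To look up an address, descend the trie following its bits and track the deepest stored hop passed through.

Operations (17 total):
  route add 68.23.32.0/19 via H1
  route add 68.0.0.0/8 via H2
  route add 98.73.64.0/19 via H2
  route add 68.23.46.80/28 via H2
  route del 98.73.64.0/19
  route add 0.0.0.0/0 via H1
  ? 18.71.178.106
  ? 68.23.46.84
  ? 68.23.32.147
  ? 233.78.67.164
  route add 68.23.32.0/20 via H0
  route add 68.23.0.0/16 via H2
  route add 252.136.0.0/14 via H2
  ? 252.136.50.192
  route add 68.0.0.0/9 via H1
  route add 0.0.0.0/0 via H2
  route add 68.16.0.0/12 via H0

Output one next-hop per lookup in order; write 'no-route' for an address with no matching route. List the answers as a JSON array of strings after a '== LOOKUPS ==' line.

Trace:
  add 68.23.32.0/19 -> H1 at depth 19
  add 68.0.0.0/8 -> H2 at depth 8
  add 98.73.64.0/19 -> H2 at depth 19
  add 68.23.46.80/28 -> H2 at depth 28
  del 98.73.64.0/19 (clear depth 19)
  add 0.0.0.0/0 -> H1 at depth 0
  Q 18.71.178.106: descend 0 ; hops seen [H1] ; pick H1
  Q 68.23.46.84: descend 0100010000010111001011100101 ; hops seen [H1,H2,H1,H2] ; pick H2
  Q 68.23.32.147: descend 01000100000101110010 ; hops seen [H1,H2,H1] ; pick H1
  Q 233.78.67.164: descend ε ; hops seen [H1] ; pick H1
  add 68.23.32.0/20 -> H0 at depth 20
  add 68.23.0.0/16 -> H2 at depth 16
  add 252.136.0.0/14 -> H2 at depth 14
  Q 252.136.50.192: descend 11111100100010 ; hops seen [H1,H2] ; pick H2
  add 68.0.0.0/9 -> H1 at depth 9
  add 0.0.0.0/0 -> H2 at depth 0
  add 68.16.0.0/12 -> H0 at depth 12

== LOOKUPS ==
["H1","H2","H1","H1","H2"]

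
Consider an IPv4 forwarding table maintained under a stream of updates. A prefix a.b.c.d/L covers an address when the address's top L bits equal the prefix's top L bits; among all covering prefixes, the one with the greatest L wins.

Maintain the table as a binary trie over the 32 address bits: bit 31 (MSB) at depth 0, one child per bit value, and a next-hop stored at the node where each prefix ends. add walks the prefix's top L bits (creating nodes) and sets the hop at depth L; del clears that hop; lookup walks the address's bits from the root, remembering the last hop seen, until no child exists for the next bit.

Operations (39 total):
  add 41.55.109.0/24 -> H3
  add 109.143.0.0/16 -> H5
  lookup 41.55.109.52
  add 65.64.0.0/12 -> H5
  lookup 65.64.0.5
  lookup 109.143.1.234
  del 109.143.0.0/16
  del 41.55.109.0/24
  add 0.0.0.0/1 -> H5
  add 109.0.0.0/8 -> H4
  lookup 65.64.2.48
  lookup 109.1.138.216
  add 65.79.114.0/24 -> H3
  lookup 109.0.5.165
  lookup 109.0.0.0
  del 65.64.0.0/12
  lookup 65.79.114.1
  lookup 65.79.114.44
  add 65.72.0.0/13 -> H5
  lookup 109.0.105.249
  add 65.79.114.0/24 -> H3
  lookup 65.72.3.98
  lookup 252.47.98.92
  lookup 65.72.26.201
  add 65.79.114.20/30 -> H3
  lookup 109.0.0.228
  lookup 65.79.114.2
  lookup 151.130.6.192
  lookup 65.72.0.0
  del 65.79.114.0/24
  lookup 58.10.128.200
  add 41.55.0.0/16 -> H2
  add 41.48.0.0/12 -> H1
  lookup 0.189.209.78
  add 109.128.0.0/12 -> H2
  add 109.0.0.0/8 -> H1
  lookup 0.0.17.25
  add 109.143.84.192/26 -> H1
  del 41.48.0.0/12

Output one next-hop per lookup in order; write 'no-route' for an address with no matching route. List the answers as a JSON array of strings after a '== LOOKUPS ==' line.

Process each operation:
  + 41.55.109.0/24 (H3) depth=24
  + 109.143.0.0/16 (H5) depth=16
  lookup 41.55.109.52: bits 001010010011011101101101 walk d0:-→d1:-→d2:-→d3:-→d4:-→d5:-→d6:-→d7:-→d8:-→d9:-→d10:-→d11:-→d12:-→d13:-→d14:-→d15:-→d16:-→d17:-→d18:-→d19:-→d20:-→d21:-→d22:-→d23:-→d24:H3 -> H3
  + 65.64.0.0/12 (H5) depth=12
  lookup 65.64.0.5: bits 010000010100 walk d0:-→d1:-→d2:-→d3:-→d4:-→d5:-→d6:-→d7:-→d8:-→d9:-→d10:-→d11:-→d12:H5 -> H5
  lookup 109.143.1.234: bits 0110110110001111 walk d0:-→d1:-→d2:-→d3:-→d4:-→d5:-→d6:-→d7:-→d8:-→d9:-→d10:-→d11:-→d12:-→d13:-→d14:-→d15:-→d16:H5 -> H5
  del 109.143.0.0/16 (clear depth 16)
  del 41.55.109.0/24 (clear depth 24)
  + 0.0.0.0/1 (H5) depth=1
  + 109.0.0.0/8 (H4) depth=8
  lookup 65.64.2.48: bits 010000010100 walk d0:-→d1:H5→d2:-→d3:-→d4:-→d5:-→d6:-→d7:-→d8:-→d9:-→d10:-→d11:-→d12:H5 -> H5
  lookup 109.1.138.216: bits 01101101 walk d0:-→d1:H5→d2:-→d3:-→d4:-→d5:-→d6:-→d7:-→d8:H4 -> H4
  + 65.79.114.0/24 (H3) depth=24
  lookup 109.0.5.165: bits 01101101 walk d0:-→d1:H5→d2:-→d3:-→d4:-→d5:-→d6:-→d7:-→d8:H4 -> H4
  lookup 109.0.0.0: bits 01101101 walk d0:-→d1:H5→d2:-→d3:-→d4:-→d5:-→d6:-→d7:-→d8:H4 -> H4
  del 65.64.0.0/12 (clear depth 12)
  lookup 65.79.114.1: bits 010000010100111101110010 walk d0:-→d1:H5→d2:-→d3:-→d4:-→d5:-→d6:-→d7:-→d8:-→d9:-→d10:-→d11:-→d12:-→d13:-→d14:-→d15:-→d16:-→d17:-→d18:-→d19:-→d20:-→d21:-→d22:-→d23:-→d24:H3 -> H3
  lookup 65.79.114.44: bits 010000010100111101110010 walk d0:-→d1:H5→d2:-→d3:-→d4:-→d5:-→d6:-→d7:-→d8:-→d9:-→d10:-→d11:-→d12:-→d13:-→d14:-→d15:-→d16:-→d17:-→d18:-→d19:-→d20:-→d21:-→d22:-→d23:-→d24:H3 -> H3
  + 65.72.0.0/13 (H5) depth=13
  lookup 109.0.105.249: bits 01101101 walk d0:-→d1:H5→d2:-→d3:-→d4:-→d5:-→d6:-→d7:-→d8:H4 -> H4
  + 65.79.114.0/24 (H3) depth=24
  lookup 65.72.3.98: bits 0100000101001 walk d0:-→d1:H5→d2:-→d3:-→d4:-→d5:-→d6:-→d7:-→d8:-→d9:-→d10:-→d11:-→d12:-→d13:H5 -> H5
  lookup 252.47.98.92: bits ε walk d0:- -> no-route
  lookup 65.72.26.201: bits 0100000101001 walk d0:-→d1:H5→d2:-→d3:-→d4:-→d5:-→d6:-→d7:-→d8:-→d9:-→d10:-→d11:-→d12:-→d13:H5 -> H5
  + 65.79.114.20/30 (H3) depth=30
  lookup 109.0.0.228: bits 01101101 walk d0:-→d1:H5→d2:-→d3:-→d4:-→d5:-→d6:-→d7:-→d8:H4 -> H4
  lookup 65.79.114.2: bits 010000010100111101110010000 walk d0:-→d1:H5→d2:-→d3:-→d4:-→d5:-→d6:-→d7:-→d8:-→d9:-→d10:-→d11:-→d12:-→d13:H5→d14:-→d15:-→d16:-→d17:-→d18:-→d19:-→d20:-→d21:-→d22:-→d23:-→d24:H3→d25:-→d26:-→d27:- -> H3
  lookup 151.130.6.192: bits ε walk d0:- -> no-route
  lookup 65.72.0.0: bits 0100000101001 walk d0:-→d1:H5→d2:-→d3:-→d4:-→d5:-→d6:-→d7:-→d8:-→d9:-→d10:-→d11:-→d12:-→d13:H5 -> H5
  del 65.79.114.0/24 (clear depth 24)
  lookup 58.10.128.200: bits 001 walk d0:-→d1:H5→d2:-→d3:- -> H5
  + 41.55.0.0/16 (H2) depth=16
  + 41.48.0.0/12 (H1) depth=12
  lookup 0.189.209.78: bits 00 walk d0:-→d1:H5→d2:- -> H5
  + 109.128.0.0/12 (H2) depth=12
  + 109.0.0.0/8 (H1) depth=8
  lookup 0.0.17.25: bits 00 walk d0:-→d1:H5→d2:- -> H5
  + 109.143.84.192/26 (H1) depth=26
  del 41.48.0.0/12 (clear depth 12)

== LOOKUPS ==
["H3","H5","H5","H5","H4","H4","H4","H3","H3","H4","H5","no-route","H5","H4","H3","no-route","H5","H5","H5","H5"]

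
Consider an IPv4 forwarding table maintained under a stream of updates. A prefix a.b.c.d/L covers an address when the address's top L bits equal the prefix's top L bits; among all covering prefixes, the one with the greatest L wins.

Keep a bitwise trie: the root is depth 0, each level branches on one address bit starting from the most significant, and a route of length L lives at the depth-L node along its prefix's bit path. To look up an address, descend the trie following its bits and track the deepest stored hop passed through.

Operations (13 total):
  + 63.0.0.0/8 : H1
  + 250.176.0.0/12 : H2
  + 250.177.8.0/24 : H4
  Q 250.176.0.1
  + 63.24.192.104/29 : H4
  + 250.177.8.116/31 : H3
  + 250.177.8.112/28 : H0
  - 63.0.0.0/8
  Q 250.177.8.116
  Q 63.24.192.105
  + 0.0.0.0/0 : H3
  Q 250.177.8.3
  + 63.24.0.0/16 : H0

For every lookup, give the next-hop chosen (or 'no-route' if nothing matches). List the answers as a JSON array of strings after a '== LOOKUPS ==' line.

Trace:
  add 63.0.0.0/8 -> H1 at depth 8
  add 250.176.0.0/12 -> H2 at depth 12
  add 250.177.8.0/24 -> H4 at depth 24
  ? 250.176.0.1  path d0:-→d1:-→d2:-→d3:-→d4:-→d5:-→d6:-→d7:-→d8:-→d9:-→d10:-→d11:-→d12:H2→d13:-→d14:-→d15:-  best=H2
  add 63.24.192.104/29 -> H4 at depth 29
  add 250.177.8.116/31 -> H3 at depth 31
  add 250.177.8.112/28 -> H0 at depth 28
  del 63.0.0.0/8 (clear depth 8)
  ? 250.177.8.116  path d0:-→d1:-→d2:-→d3:-→d4:-→d5:-→d6:-→d7:-→d8:-→d9:-→d10:-→d11:-→d12:H2→d13:-→d14:-→d15:-→d16:-→d17:-→d18:-→d19:-→d20:-→d21:-→d22:-→d23:-→d24:H4→d25:-→d26:-→d27:-→d28:H0→d29:-→d30:-→d31:H3  best=H3
  ? 63.24.192.105  path d0:-→d1:-→d2:-→d3:-→d4:-→d5:-→d6:-→d7:-→d8:-→d9:-→d10:-→d11:-→d12:-→d13:-→d14:-→d15:-→d16:-→d17:-→d18:-→d19:-→d20:-→d21:-→d22:-→d23:-→d24:-→d25:-→d26:-→d27:-→d28:-→d29:H4  best=H4
  add 0.0.0.0/0 -> H3 at depth 0
  ? 250.177.8.3  path d0:H3→d1:-→d2:-→d3:-→d4:-→d5:-→d6:-→d7:-→d8:-→d9:-→d10:-→d11:-→d12:H2→d13:-→d14:-→d15:-→d16:-→d17:-→d18:-→d19:-→d20:-→d21:-→d22:-→d23:-→d24:H4→d25:-  best=H4
  add 63.24.0.0/16 -> H0 at depth 16

== LOOKUPS ==
["H2","H3","H4","H4"]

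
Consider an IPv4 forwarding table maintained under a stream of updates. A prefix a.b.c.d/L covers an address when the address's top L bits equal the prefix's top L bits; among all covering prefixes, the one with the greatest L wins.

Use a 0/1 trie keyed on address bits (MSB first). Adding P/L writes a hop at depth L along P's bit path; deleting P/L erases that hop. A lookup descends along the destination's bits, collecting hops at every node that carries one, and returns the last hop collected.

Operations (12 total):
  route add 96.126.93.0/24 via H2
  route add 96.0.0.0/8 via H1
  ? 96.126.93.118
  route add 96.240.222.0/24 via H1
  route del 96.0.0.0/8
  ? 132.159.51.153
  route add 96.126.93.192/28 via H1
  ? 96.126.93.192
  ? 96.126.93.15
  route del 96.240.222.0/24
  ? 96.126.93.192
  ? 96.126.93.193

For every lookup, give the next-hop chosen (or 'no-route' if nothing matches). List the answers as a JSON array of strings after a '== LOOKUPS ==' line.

Apply in order:
  add 96.126.93.0/24 -> H2 at depth 24
  add 96.0.0.0/8 -> H1 at depth 8
  ? 96.126.93.118  path d0:-→d1:-→d2:-→d3:-→d4:-→d5:-→d6:-→d7:-→d8:H1→d9:-→d10:-→d11:-→d12:-→d13:-→d14:-→d15:-→d16:-→d17:-→d18:-→d19:-→d20:-→d21:-→d22:-→d23:-→d24:H2  best=H2
  add 96.240.222.0/24 -> H1 at depth 24
  - 96.0.0.0/8 clear@8
  ? 132.159.51.153  path d0:-  best=no-route
  add 96.126.93.192/28 -> H1 at depth 28
  ? 96.126.93.192  path d0:-→d1:-→d2:-→d3:-→d4:-→d5:-→d6:-→d7:-→d8:-→d9:-→d10:-→d11:-→d12:-→d13:-→d14:-→d15:-→d16:-→d17:-→d18:-→d19:-→d20:-→d21:-→d22:-→d23:-→d24:H2→d25:-→d26:-→d27:-→d28:H1  best=H1
  ? 96.126.93.15  path d0:-→d1:-→d2:-→d3:-→d4:-→d5:-→d6:-→d7:-→d8:-→d9:-→d10:-→d11:-→d12:-→d13:-→d14:-→d15:-→d16:-→d17:-→d18:-→d19:-→d20:-→d21:-→d22:-→d23:-→d24:H2  best=H2
  - 96.240.222.0/24 clear@24
  ? 96.126.93.192  path d0:-→d1:-→d2:-→d3:-→d4:-→d5:-→d6:-→d7:-→d8:-→d9:-→d10:-→d11:-→d12:-→d13:-→d14:-→d15:-→d16:-→d17:-→d18:-→d19:-→d20:-→d21:-→d22:-→d23:-→d24:H2→d25:-→d26:-→d27:-→d28:H1  best=H1
  ? 96.126.93.193  path d0:-→d1:-→d2:-→d3:-→d4:-→d5:-→d6:-→d7:-→d8:-→d9:-→d10:-→d11:-→d12:-→d13:-→d14:-→d15:-→d16:-→d17:-→d18:-→d19:-→d20:-→d21:-→d22:-→d23:-→d24:H2→d25:-→d26:-→d27:-→d28:H1  best=H1

== LOOKUPS ==
["H2","no-route","H1","H2","H1","H1"]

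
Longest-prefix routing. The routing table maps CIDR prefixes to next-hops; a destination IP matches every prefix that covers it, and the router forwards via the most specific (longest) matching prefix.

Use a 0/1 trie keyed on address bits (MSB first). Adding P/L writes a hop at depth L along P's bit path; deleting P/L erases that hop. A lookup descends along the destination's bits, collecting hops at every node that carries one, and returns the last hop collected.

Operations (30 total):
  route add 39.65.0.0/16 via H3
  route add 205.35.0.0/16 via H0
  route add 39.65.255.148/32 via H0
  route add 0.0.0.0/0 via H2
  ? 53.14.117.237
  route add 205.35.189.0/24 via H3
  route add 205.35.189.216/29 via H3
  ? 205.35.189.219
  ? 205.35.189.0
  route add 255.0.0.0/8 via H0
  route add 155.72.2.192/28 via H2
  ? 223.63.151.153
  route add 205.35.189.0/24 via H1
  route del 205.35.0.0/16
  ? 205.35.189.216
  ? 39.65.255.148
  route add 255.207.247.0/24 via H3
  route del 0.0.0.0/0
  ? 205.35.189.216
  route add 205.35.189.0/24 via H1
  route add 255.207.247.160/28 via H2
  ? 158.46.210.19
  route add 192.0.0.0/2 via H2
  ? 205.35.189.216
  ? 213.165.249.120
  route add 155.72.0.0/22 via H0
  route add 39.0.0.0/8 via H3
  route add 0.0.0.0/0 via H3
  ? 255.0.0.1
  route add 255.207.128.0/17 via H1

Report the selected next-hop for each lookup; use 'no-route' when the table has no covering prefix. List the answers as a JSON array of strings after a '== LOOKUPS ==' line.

Apply in order:
  + 39.65.0.0/16 (H3) depth=16
  + 205.35.0.0/16 (H0) depth=16
  + 39.65.255.148/32 (H0) depth=32
  + 0.0.0.0/0 (H2) depth=0
  lookup 53.14.117.237: bits 001 walk d0:H2→d1:-→d2:-→d3:- -> H2
  + 205.35.189.0/24 (H3) depth=24
  + 205.35.189.216/29 (H3) depth=29
  lookup 205.35.189.219: bits 11001101001000111011110111011 walk d0:H2→d1:-→d2:-→d3:-→d4:-→d5:-→d6:-→d7:-→d8:-→d9:-→d10:-→d11:-→d12:-→d13:-→d14:-→d15:-→d16:H0→d17:-→d18:-→d19:-→d20:-→d21:-→d22:-→d23:-→d24:H3→d25:-→d26:-→d27:-→d28:-→d29:H3 -> H3
  lookup 205.35.189.0: bits 110011010010001110111101 walk d0:H2→d1:-→d2:-→d3:-→d4:-→d5:-→d6:-→d7:-→d8:-→d9:-→d10:-→d11:-→d12:-→d13:-→d14:-→d15:-→d16:H0→d17:-→d18:-→d19:-→d20:-→d21:-→d22:-→d23:-→d24:H3 -> H3
  + 255.0.0.0/8 (H0) depth=8
  + 155.72.2.192/28 (H2) depth=28
  lookup 223.63.151.153: bits 110 walk d0:H2→d1:-→d2:-→d3:- -> H2
  + 205.35.189.0/24 (H1) depth=24
  del 205.35.0.0/16 (clear depth 16)
  lookup 205.35.189.216: bits 11001101001000111011110111011 walk d0:H2→d1:-→d2:-→d3:-→d4:-→d5:-→d6:-→d7:-→d8:-→d9:-→d10:-→d11:-→d12:-→d13:-→d14:-→d15:-→d16:-→d17:-→d18:-→d19:-→d20:-→d21:-→d22:-→d23:-→d24:H1→d25:-→d26:-→d27:-→d28:-→d29:H3 -> H3
  lookup 39.65.255.148: bits 00100111010000011111111110010100 walk d0:H2→d1:-→d2:-→d3:-→d4:-→d5:-→d6:-→d7:-→d8:-→d9:-→d10:-→d11:-→d12:-→d13:-→d14:-→d15:-→d16:H3→d17:-→d18:-→d19:-→d20:-→d21:-→d22:-→d23:-→d24:-→d25:-→d26:-→d27:-→d28:-→d29:-→d30:-→d31:-→d32:H0 -> H0
  + 255.207.247.0/24 (H3) depth=24
  del 0.0.0.0/0 (clear depth 0)
  lookup 205.35.189.216: bits 11001101001000111011110111011 walk d0:-→d1:-→d2:-→d3:-→d4:-→d5:-→d6:-→d7:-→d8:-→d9:-→d10:-→d11:-→d12:-→d13:-→d14:-→d15:-→d16:-→d17:-→d18:-→d19:-→d20:-→d21:-→d22:-→d23:-→d24:H1→d25:-→d26:-→d27:-→d28:-→d29:H3 -> H3
  + 205.35.189.0/24 (H1) depth=24
  + 255.207.247.160/28 (H2) depth=28
  lookup 158.46.210.19: bits 10011 walk d0:-→d1:-→d2:-→d3:-→d4:-→d5:- -> no-route
  + 192.0.0.0/2 (H2) depth=2
  lookup 205.35.189.216: bits 11001101001000111011110111011 walk d0:-→d1:-→d2:H2→d3:-→d4:-→d5:-→d6:-→d7:-→d8:-→d9:-→d10:-→d11:-→d12:-→d13:-→d14:-→d15:-→d16:-→d17:-→d18:-→d19:-→d20:-→d21:-→d22:-→d23:-→d24:H1→d25:-→d26:-→d27:-→d28:-→d29:H3 -> H3
  lookup 213.165.249.120: bits 110 walk d0:-→d1:-→d2:H2→d3:- -> H2
  + 155.72.0.0/22 (H0) depth=22
  + 39.0.0.0/8 (H3) depth=8
  + 0.0.0.0/0 (H3) depth=0
  lookup 255.0.0.1: bits 11111111 walk d0:H3→d1:-→d2:H2→d3:-→d4:-→d5:-→d6:-→d7:-→d8:H0 -> H0
  + 255.207.128.0/17 (H1) depth=17

== LOOKUPS ==
["H2","H3","H3","H2","H3","H0","H3","no-route","H3","H2","H0"]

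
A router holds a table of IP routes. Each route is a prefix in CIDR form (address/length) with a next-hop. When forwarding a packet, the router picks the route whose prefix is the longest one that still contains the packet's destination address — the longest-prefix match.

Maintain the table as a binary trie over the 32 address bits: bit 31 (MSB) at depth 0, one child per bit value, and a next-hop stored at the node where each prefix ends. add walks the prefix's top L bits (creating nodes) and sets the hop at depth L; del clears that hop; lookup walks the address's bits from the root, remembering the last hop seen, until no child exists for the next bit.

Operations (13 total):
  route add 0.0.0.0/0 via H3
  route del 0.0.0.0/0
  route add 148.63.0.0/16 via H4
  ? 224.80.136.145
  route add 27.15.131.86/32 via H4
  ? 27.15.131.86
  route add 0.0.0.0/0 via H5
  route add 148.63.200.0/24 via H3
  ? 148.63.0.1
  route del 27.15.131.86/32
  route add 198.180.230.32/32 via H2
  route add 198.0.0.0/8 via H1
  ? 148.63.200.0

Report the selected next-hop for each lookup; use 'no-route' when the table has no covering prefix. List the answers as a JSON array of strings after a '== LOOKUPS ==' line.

Process each operation:
  + 0.0.0.0/0 (H3) depth=0
  del 0.0.0.0/0 (clear depth 0)
  + 148.63.0.0/16 (H4) depth=16
  lookup 224.80.136.145: bits 1 walk d0:-→d1:- -> no-route
  + 27.15.131.86/32 (H4) depth=32
  lookup 27.15.131.86: bits 00011011000011111000001101010110 walk d0:-→d1:-→d2:-→d3:-→d4:-→d5:-→d6:-→d7:-→d8:-→d9:-→d10:-→d11:-→d12:-→d13:-→d14:-→d15:-→d16:-→d17:-→d18:-→d19:-→d20:-→d21:-→d22:-→d23:-→d24:-→d25:-→d26:-→d27:-→d28:-→d29:-→d30:-→d31:-→d32:H4 -> H4
  + 0.0.0.0/0 (H5) depth=0
  + 148.63.200.0/24 (H3) depth=24
  lookup 148.63.0.1: bits 1001010000111111 walk d0:H5→d1:-→d2:-→d3:-→d4:-→d5:-→d6:-→d7:-→d8:-→d9:-→d10:-→d11:-→d12:-→d13:-→d14:-→d15:-→d16:H4 -> H4
  del 27.15.131.86/32 (clear depth 32)
  + 198.180.230.32/32 (H2) depth=32
  + 198.0.0.0/8 (H1) depth=8
  lookup 148.63.200.0: bits 100101000011111111001000 walk d0:H5→d1:-→d2:-→d3:-→d4:-→d5:-→d6:-→d7:-→d8:-→d9:-→d10:-→d11:-→d12:-→d13:-→d14:-→d15:-→d16:H4→d17:-→d18:-→d19:-→d20:-→d21:-→d22:-→d23:-→d24:H3 -> H3

== LOOKUPS ==
["no-route","H4","H4","H3"]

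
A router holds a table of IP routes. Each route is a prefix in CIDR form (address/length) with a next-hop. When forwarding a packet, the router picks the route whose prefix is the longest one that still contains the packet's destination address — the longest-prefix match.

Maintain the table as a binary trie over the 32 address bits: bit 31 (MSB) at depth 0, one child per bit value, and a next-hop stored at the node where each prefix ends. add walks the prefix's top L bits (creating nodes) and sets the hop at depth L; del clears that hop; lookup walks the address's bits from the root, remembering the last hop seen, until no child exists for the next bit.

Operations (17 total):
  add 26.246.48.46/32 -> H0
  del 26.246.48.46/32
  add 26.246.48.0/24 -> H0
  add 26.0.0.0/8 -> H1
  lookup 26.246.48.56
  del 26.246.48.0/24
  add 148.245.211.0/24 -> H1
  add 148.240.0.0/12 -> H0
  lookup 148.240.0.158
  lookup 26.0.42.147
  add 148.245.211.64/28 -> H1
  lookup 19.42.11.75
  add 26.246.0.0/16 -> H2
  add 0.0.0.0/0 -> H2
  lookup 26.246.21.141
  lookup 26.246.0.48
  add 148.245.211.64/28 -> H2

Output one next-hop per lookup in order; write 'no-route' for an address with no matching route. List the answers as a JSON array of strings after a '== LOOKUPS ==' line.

Process each operation:
  + 26.246.48.46/32 (H0) depth=32
  del 26.246.48.46/32 (clear depth 32)
  + 26.246.48.0/24 (H0) depth=24
  + 26.0.0.0/8 (H1) depth=8
  lookup 26.246.48.56: bits 000110101111011000110000001 walk d0:-→d1:-→d2:-→d3:-→d4:-→d5:-→d6:-→d7:-→d8:H1→d9:-→d10:-→d11:-→d12:-→d13:-→d14:-→d15:-→d16:-→d17:-→d18:-→d19:-→d20:-→d21:-→d22:-→d23:-→d24:H0→d25:-→d26:-→d27:- -> H0
  del 26.246.48.0/24 (clear depth 24)
  + 148.245.211.0/24 (H1) depth=24
  + 148.240.0.0/12 (H0) depth=12
  lookup 148.240.0.158: bits 1001010011110 walk d0:-→d1:-→d2:-→d3:-→d4:-→d5:-→d6:-→d7:-→d8:-→d9:-→d10:-→d11:-→d12:H0→d13:- -> H0
  lookup 26.0.42.147: bits 00011010 walk d0:-→d1:-→d2:-→d3:-→d4:-→d5:-→d6:-→d7:-→d8:H1 -> H1
  + 148.245.211.64/28 (H1) depth=28
  lookup 19.42.11.75: bits 0001 walk d0:-→d1:-→d2:-→d3:-→d4:- -> no-route
  + 26.246.0.0/16 (H2) depth=16
  + 0.0.0.0/0 (H2) depth=0
  lookup 26.246.21.141: bits 000110101111011000 walk d0:H2→d1:-→d2:-→d3:-→d4:-→d5:-→d6:-→d7:-→d8:H1→d9:-→d10:-→d11:-→d12:-→d13:-→d14:-→d15:-→d16:H2→d17:-→d18:- -> H2
  lookup 26.246.0.48: bits 000110101111011000 walk d0:H2→d1:-→d2:-→d3:-→d4:-→d5:-→d6:-→d7:-→d8:H1→d9:-→d10:-→d11:-→d12:-→d13:-→d14:-→d15:-→d16:H2→d17:-→d18:- -> H2
  + 148.245.211.64/28 (H2) depth=28

== LOOKUPS ==
["H0","H0","H1","no-route","H2","H2"]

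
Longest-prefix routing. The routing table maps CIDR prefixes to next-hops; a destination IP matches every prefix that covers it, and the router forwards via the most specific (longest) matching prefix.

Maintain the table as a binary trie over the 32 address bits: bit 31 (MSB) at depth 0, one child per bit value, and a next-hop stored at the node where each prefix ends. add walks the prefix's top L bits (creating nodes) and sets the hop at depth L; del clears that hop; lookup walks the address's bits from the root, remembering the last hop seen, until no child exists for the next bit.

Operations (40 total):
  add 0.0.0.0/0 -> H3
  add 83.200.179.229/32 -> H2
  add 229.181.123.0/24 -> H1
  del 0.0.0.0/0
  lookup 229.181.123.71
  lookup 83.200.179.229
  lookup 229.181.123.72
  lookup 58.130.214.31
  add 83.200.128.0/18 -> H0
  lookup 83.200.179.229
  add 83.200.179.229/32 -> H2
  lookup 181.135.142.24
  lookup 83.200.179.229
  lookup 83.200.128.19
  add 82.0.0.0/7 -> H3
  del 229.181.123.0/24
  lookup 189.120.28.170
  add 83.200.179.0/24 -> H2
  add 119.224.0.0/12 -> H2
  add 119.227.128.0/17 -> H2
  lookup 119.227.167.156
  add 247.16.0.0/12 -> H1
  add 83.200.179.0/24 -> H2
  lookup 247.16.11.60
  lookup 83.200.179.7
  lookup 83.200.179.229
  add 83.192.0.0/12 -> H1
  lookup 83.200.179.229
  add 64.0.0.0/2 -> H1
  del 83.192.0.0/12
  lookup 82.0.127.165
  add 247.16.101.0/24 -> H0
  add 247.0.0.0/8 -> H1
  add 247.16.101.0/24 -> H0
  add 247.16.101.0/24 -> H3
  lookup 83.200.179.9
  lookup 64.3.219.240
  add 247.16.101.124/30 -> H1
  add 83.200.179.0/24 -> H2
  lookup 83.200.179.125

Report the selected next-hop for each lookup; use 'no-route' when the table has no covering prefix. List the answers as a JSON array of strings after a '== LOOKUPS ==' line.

Process each operation:
  + 0.0.0.0/0 (H3) depth=0
  + 83.200.179.229/32 (H2) depth=32
  + 229.181.123.0/24 (H1) depth=24
  - 0.0.0.0/0 clear@0
  Q 229.181.123.71: descend 111001011011010101111011 ; hops seen [H1] ; pick H1
  Q 83.200.179.229: descend 01010011110010001011001111100101 ; hops seen [H2] ; pick H2
  Q 229.181.123.72: descend 111001011011010101111011 ; hops seen [H1] ; pick H1
  Q 58.130.214.31: descend 0 ; hops seen [∅] ; pick no-route
  + 83.200.128.0/18 (H0) depth=18
  Q 83.200.179.229: descend 01010011110010001011001111100101 ; hops seen [H0,H2] ; pick H2
  + 83.200.179.229/32 (H2) depth=32
  Q 181.135.142.24: descend 1 ; hops seen [∅] ; pick no-route
  Q 83.200.179.229: descend 01010011110010001011001111100101 ; hops seen [H0,H2] ; pick H2
  Q 83.200.128.19: descend 010100111100100010 ; hops seen [H0] ; pick H0
  + 82.0.0.0/7 (H3) depth=7
  - 229.181.123.0/24 clear@24
  Q 189.120.28.170: descend 1 ; hops seen [∅] ; pick no-route
  + 83.200.179.0/24 (H2) depth=24
  + 119.224.0.0/12 (H2) depth=12
  + 119.227.128.0/17 (H2) depth=17
  Q 119.227.167.156: descend 01110111111000111 ; hops seen [H2,H2] ; pick H2
  + 247.16.0.0/12 (H1) depth=12
  + 83.200.179.0/24 (H2) depth=24
  Q 247.16.11.60: descend 111101110001 ; hops seen [H1] ; pick H1
  Q 83.200.179.7: descend 010100111100100010110011 ; hops seen [H3,H0,H2] ; pick H2
  Q 83.200.179.229: descend 01010011110010001011001111100101 ; hops seen [H3,H0,H2,H2] ; pick H2
  + 83.192.0.0/12 (H1) depth=12
  Q 83.200.179.229: descend 01010011110010001011001111100101 ; hops seen [H3,H1,H0,H2,H2] ; pick H2
  + 64.0.0.0/2 (H1) depth=2
  - 83.192.0.0/12 clear@12
  Q 82.0.127.165: descend 0101001 ; hops seen [H1,H3] ; pick H3
  + 247.16.101.0/24 (H0) depth=24
  + 247.0.0.0/8 (H1) depth=8
  + 247.16.101.0/24 (H0) depth=24
  + 247.16.101.0/24 (H3) depth=24
  Q 83.200.179.9: descend 010100111100100010110011 ; hops seen [H1,H3,H0,H2] ; pick H2
  Q 64.3.219.240: descend 010 ; hops seen [H1] ; pick H1
  + 247.16.101.124/30 (H1) depth=30
  + 83.200.179.0/24 (H2) depth=24
  Q 83.200.179.125: descend 010100111100100010110011 ; hops seen [H1,H3,H0,H2] ; pick H2

== LOOKUPS ==
["H1","H2","H1","no-route","H2","no-route","H2","H0","no-route","H2","H1","H2","H2","H2","H3","H2","H1","H2"]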